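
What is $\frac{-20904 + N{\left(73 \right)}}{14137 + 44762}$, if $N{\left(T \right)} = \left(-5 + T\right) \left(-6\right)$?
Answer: $- \frac{7104}{19633} \approx -0.36184$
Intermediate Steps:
$N{\left(T \right)} = 30 - 6 T$
$\frac{-20904 + N{\left(73 \right)}}{14137 + 44762} = \frac{-20904 + \left(30 - 438\right)}{14137 + 44762} = \frac{-20904 + \left(30 - 438\right)}{58899} = \left(-20904 - 408\right) \frac{1}{58899} = \left(-21312\right) \frac{1}{58899} = - \frac{7104}{19633}$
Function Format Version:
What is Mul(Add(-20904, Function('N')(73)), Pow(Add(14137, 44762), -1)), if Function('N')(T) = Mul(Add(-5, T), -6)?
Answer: Rational(-7104, 19633) ≈ -0.36184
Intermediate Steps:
Function('N')(T) = Add(30, Mul(-6, T))
Mul(Add(-20904, Function('N')(73)), Pow(Add(14137, 44762), -1)) = Mul(Add(-20904, Add(30, Mul(-6, 73))), Pow(Add(14137, 44762), -1)) = Mul(Add(-20904, Add(30, -438)), Pow(58899, -1)) = Mul(Add(-20904, -408), Rational(1, 58899)) = Mul(-21312, Rational(1, 58899)) = Rational(-7104, 19633)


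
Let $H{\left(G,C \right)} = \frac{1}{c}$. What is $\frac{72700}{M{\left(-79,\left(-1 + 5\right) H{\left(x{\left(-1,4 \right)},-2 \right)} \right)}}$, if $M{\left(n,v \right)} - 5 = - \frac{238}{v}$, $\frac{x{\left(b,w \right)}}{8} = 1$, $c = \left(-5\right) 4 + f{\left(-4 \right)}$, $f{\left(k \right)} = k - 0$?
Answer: $\frac{72700}{1433} \approx 50.733$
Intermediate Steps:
$f{\left(k \right)} = k$ ($f{\left(k \right)} = k + 0 = k$)
$c = -24$ ($c = \left(-5\right) 4 - 4 = -20 - 4 = -24$)
$x{\left(b,w \right)} = 8$ ($x{\left(b,w \right)} = 8 \cdot 1 = 8$)
$H{\left(G,C \right)} = - \frac{1}{24}$ ($H{\left(G,C \right)} = \frac{1}{-24} = - \frac{1}{24}$)
$M{\left(n,v \right)} = 5 - \frac{238}{v}$
$\frac{72700}{M{\left(-79,\left(-1 + 5\right) H{\left(x{\left(-1,4 \right)},-2 \right)} \right)}} = \frac{72700}{5 - \frac{238}{\left(-1 + 5\right) \left(- \frac{1}{24}\right)}} = \frac{72700}{5 - \frac{238}{4 \left(- \frac{1}{24}\right)}} = \frac{72700}{5 - \frac{238}{- \frac{1}{6}}} = \frac{72700}{5 - -1428} = \frac{72700}{5 + 1428} = \frac{72700}{1433}$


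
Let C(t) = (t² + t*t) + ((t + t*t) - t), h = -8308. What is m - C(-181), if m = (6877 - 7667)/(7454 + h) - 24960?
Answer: -52624366/427 ≈ -1.2324e+5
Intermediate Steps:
m = -10657525/427 (m = (6877 - 7667)/(7454 - 8308) - 24960 = -790/(-854) - 24960 = -790*(-1/854) - 24960 = 395/427 - 24960 = -10657525/427 ≈ -24959.)
C(t) = 3*t² (C(t) = (t² + t²) + ((t + t²) - t) = 2*t² + t² = 3*t²)
m - C(-181) = -10657525/427 - 3*(-181)² = -10657525/427 - 3*32761 = -10657525/427 - 1*98283 = -10657525/427 - 98283 = -52624366/427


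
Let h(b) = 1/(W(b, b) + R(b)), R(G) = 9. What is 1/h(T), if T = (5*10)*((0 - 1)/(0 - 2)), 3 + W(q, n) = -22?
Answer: -16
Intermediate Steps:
W(q, n) = -25 (W(q, n) = -3 - 22 = -25)
T = 25 (T = 50*(-1/(-2)) = 50*(-1*(-1/2)) = 50*(1/2) = 25)
h(b) = -1/16 (h(b) = 1/(-25 + 9) = 1/(-16) = -1/16)
1/h(T) = 1/(-1/16) = -16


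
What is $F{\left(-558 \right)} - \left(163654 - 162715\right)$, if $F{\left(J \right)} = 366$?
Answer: $-573$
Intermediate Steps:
$F{\left(-558 \right)} - \left(163654 - 162715\right) = 366 - \left(163654 - 162715\right) = 366 - 939 = -573$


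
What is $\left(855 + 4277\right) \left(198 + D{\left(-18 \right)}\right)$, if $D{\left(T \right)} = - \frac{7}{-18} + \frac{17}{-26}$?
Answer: $\frac{118728820}{117} \approx 1.0148 \cdot 10^{6}$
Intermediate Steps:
$D{\left(T \right)} = - \frac{31}{117}$ ($D{\left(T \right)} = \left(-7\right) \left(- \frac{1}{18}\right) + 17 \left(- \frac{1}{26}\right) = \frac{7}{18} - \frac{17}{26} = - \frac{31}{117}$)
$\left(855 + 4277\right) \left(198 + D{\left(-18 \right)}\right) = \left(855 + 4277\right) \left(198 - \frac{31}{117}\right) = 5132 \cdot \frac{23135}{117} = \frac{118728820}{117}$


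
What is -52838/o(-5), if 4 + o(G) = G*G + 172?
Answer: -52838/193 ≈ -273.77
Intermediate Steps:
o(G) = 168 + G² (o(G) = -4 + (G*G + 172) = -4 + (G² + 172) = -4 + (172 + G²) = 168 + G²)
-52838/o(-5) = -52838/(168 + (-5)²) = -52838/(168 + 25) = -52838/193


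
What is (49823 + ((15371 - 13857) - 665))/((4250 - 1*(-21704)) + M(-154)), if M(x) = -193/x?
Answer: 7803488/3997109 ≈ 1.9523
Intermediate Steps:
(49823 + ((15371 - 13857) - 665))/((4250 - 1*(-21704)) + M(-154)) = (49823 + ((15371 - 13857) - 665))/((4250 - 1*(-21704)) - 193/(-154)) = (49823 + (1514 - 665))/((4250 + 21704) - 193*(-1/154)) = (49823 + 849)/(25954 + 193/154) = 50672/(3997109/154) = 50672*(154/3997109) = 7803488/3997109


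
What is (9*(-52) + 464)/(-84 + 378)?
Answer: -2/147 ≈ -0.013605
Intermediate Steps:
(9*(-52) + 464)/(-84 + 378) = (-468 + 464)/294 = -4*1/294 = -2/147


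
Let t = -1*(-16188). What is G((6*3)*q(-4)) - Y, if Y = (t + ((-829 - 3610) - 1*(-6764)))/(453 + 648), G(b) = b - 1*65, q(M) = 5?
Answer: 3004/367 ≈ 8.1853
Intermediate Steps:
t = 16188
G(b) = -65 + b (G(b) = b - 65 = -65 + b)
Y = 6171/367 (Y = (16188 + ((-829 - 3610) - 1*(-6764)))/(453 + 648) = (16188 + (-4439 + 6764))/1101 = (16188 + 2325)*(1/1101) = 18513*(1/1101) = 6171/367 ≈ 16.815)
G((6*3)*q(-4)) - Y = (-65 + (6*3)*5) - 1*6171/367 = (-65 + 18*5) - 6171/367 = (-65 + 90) - 6171/367 = 25 - 6171/367 = 3004/367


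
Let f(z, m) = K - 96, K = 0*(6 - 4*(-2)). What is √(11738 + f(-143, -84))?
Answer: √11642 ≈ 107.90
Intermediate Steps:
K = 0 (K = 0*(6 + 8) = 0*14 = 0)
f(z, m) = -96 (f(z, m) = 0 - 96 = -96)
√(11738 + f(-143, -84)) = √(11738 - 96) = √11642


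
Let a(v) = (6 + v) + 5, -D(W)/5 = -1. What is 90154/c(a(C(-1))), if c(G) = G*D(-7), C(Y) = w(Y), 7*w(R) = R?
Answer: 315539/190 ≈ 1660.7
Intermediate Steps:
w(R) = R/7
C(Y) = Y/7
D(W) = 5 (D(W) = -5*(-1) = 5)
a(v) = 11 + v
c(G) = 5*G (c(G) = G*5 = 5*G)
90154/c(a(C(-1))) = 90154/((5*(11 + (⅐)*(-1)))) = 90154/((5*(11 - ⅐))) = 90154/((5*(76/7))) = 90154/(380/7) = 90154*(7/380) = 315539/190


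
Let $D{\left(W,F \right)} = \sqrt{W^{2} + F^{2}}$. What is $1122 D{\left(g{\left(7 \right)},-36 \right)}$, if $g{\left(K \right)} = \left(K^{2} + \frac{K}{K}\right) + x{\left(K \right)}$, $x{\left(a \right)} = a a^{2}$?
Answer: $3366 \sqrt{17305} \approx 4.4279 \cdot 10^{5}$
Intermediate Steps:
$x{\left(a \right)} = a^{3}$
$g{\left(K \right)} = 1 + K^{2} + K^{3}$ ($g{\left(K \right)} = \left(K^{2} + \frac{K}{K}\right) + K^{3} = \left(K^{2} + 1\right) + K^{3} = \left(1 + K^{2}\right) + K^{3} = 1 + K^{2} + K^{3}$)
$D{\left(W,F \right)} = \sqrt{F^{2} + W^{2}}$
$1122 D{\left(g{\left(7 \right)},-36 \right)} = 1122 \sqrt{\left(-36\right)^{2} + \left(1 + 7^{2} + 7^{3}\right)^{2}} = 1122 \sqrt{1296 + \left(1 + 49 + 343\right)^{2}} = 1122 \sqrt{1296 + 393^{2}} = 1122 \sqrt{1296 + 154449} = 1122 \sqrt{155745} = 1122 \cdot 3 \sqrt{17305} = 3366 \sqrt{17305}$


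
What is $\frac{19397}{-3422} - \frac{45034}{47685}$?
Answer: $- \frac{98095663}{14834370} \approx -6.6127$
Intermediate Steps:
$\frac{19397}{-3422} - \frac{45034}{47685} = 19397 \left(- \frac{1}{3422}\right) - \frac{4094}{4335} = - \frac{19397}{3422} - \frac{4094}{4335} = - \frac{98095663}{14834370}$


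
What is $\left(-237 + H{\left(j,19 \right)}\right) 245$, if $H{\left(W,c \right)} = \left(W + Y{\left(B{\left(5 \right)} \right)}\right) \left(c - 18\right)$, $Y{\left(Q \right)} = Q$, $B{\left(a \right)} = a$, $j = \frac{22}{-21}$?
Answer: $- \frac{171290}{3} \approx -57097.0$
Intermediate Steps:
$j = - \frac{22}{21}$ ($j = 22 \left(- \frac{1}{21}\right) = - \frac{22}{21} \approx -1.0476$)
$H{\left(W,c \right)} = \left(-18 + c\right) \left(5 + W\right)$ ($H{\left(W,c \right)} = \left(W + 5\right) \left(c - 18\right) = \left(5 + W\right) \left(-18 + c\right) = \left(-18 + c\right) \left(5 + W\right)$)
$\left(-237 + H{\left(j,19 \right)}\right) 245 = \left(-237 - - \frac{83}{21}\right) 245 = \left(-237 + \left(-90 + \frac{132}{7} + 95 - \frac{418}{21}\right)\right) 245 = \left(-237 + \frac{83}{21}\right) 245 = \left(- \frac{4894}{21}\right) 245 = - \frac{171290}{3}$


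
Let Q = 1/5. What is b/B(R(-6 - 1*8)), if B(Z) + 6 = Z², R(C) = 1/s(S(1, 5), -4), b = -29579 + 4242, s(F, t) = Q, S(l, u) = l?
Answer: -25337/19 ≈ -1333.5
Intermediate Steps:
Q = ⅕ ≈ 0.20000
s(F, t) = ⅕
b = -25337
R(C) = 5 (R(C) = 1/(⅕) = 5)
B(Z) = -6 + Z²
b/B(R(-6 - 1*8)) = -25337/(-6 + 5²) = -25337/(-6 + 25) = -25337/19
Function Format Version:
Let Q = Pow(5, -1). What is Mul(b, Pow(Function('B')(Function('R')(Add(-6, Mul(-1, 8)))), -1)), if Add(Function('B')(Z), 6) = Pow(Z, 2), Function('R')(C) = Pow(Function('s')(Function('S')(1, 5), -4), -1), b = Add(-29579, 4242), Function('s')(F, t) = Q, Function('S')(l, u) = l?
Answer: Rational(-25337, 19) ≈ -1333.5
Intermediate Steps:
Q = Rational(1, 5) ≈ 0.20000
Function('s')(F, t) = Rational(1, 5)
b = -25337
Function('R')(C) = 5 (Function('R')(C) = Pow(Rational(1, 5), -1) = 5)
Function('B')(Z) = Add(-6, Pow(Z, 2))
Mul(b, Pow(Function('B')(Function('R')(Add(-6, Mul(-1, 8)))), -1)) = Mul(-25337, Pow(Add(-6, Pow(5, 2)), -1)) = Mul(-25337, Pow(Add(-6, 25), -1)) = Mul(-25337, Pow(19, -1)) = Mul(-25337, Rational(1, 19)) = Rational(-25337, 19)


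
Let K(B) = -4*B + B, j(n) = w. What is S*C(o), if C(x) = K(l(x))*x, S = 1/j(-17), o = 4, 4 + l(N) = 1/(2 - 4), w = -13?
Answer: -54/13 ≈ -4.1538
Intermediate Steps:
j(n) = -13
l(N) = -9/2 (l(N) = -4 + 1/(2 - 4) = -4 + 1/(-2) = -4 - 1/2 = -9/2)
K(B) = -3*B
S = -1/13 (S = 1/(-13) = -1/13 ≈ -0.076923)
C(x) = 27*x/2 (C(x) = (-3*(-9/2))*x = 27*x/2)
S*C(o) = -27*4/26 = -1/13*54 = -54/13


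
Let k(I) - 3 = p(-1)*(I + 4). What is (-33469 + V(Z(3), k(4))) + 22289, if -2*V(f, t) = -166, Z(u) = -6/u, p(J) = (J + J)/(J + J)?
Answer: -11097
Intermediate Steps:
p(J) = 1 (p(J) = (2*J)/((2*J)) = (2*J)*(1/(2*J)) = 1)
k(I) = 7 + I (k(I) = 3 + 1*(I + 4) = 3 + 1*(4 + I) = 3 + (4 + I) = 7 + I)
V(f, t) = 83 (V(f, t) = -1/2*(-166) = 83)
(-33469 + V(Z(3), k(4))) + 22289 = (-33469 + 83) + 22289 = -33386 + 22289 = -11097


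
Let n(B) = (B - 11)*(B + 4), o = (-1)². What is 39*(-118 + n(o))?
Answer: -6552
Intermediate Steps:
o = 1
n(B) = (-11 + B)*(4 + B)
39*(-118 + n(o)) = 39*(-118 + (-44 + 1² - 7*1)) = 39*(-118 + (-44 + 1 - 7)) = 39*(-118 - 50) = 39*(-168) = -6552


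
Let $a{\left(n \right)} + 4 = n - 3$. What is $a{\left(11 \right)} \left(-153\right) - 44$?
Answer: $-656$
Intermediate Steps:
$a{\left(n \right)} = -7 + n$ ($a{\left(n \right)} = -4 + \left(n - 3\right) = -4 + \left(-3 + n\right) = -7 + n$)
$a{\left(11 \right)} \left(-153\right) - 44 = \left(-7 + 11\right) \left(-153\right) - 44 = 4 \left(-153\right) - 44 = -612 - 44 = -656$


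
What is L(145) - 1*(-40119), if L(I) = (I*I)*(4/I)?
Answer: 40699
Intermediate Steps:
L(I) = 4*I (L(I) = I²*(4/I) = 4*I)
L(145) - 1*(-40119) = 4*145 - 1*(-40119) = 580 + 40119 = 40699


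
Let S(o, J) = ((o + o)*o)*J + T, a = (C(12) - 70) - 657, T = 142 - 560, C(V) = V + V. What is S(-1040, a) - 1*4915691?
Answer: -1525645709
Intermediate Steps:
C(V) = 2*V
T = -418
a = -703 (a = (2*12 - 70) - 657 = (24 - 70) - 657 = -46 - 657 = -703)
S(o, J) = -418 + 2*J*o² (S(o, J) = ((o + o)*o)*J - 418 = ((2*o)*o)*J - 418 = (2*o²)*J - 418 = 2*J*o² - 418 = -418 + 2*J*o²)
S(-1040, a) - 1*4915691 = (-418 + 2*(-703)*(-1040)²) - 1*4915691 = (-418 + 2*(-703)*1081600) - 4915691 = (-418 - 1520729600) - 4915691 = -1520730018 - 4915691 = -1525645709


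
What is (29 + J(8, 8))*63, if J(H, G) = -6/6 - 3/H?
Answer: 13923/8 ≈ 1740.4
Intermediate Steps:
J(H, G) = -1 - 3/H (J(H, G) = -6*1/6 - 3/H = -1 - 3/H)
(29 + J(8, 8))*63 = (29 + (-3 - 1*8)/8)*63 = (29 + (-3 - 8)/8)*63 = (29 + (1/8)*(-11))*63 = (29 - 11/8)*63 = (221/8)*63 = 13923/8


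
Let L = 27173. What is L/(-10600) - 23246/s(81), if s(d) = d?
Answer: -248608613/858600 ≈ -289.55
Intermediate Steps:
L/(-10600) - 23246/s(81) = 27173/(-10600) - 23246/81 = 27173*(-1/10600) - 23246*1/81 = -27173/10600 - 23246/81 = -248608613/858600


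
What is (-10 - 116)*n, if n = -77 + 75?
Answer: 252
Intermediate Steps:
n = -2
(-10 - 116)*n = (-10 - 116)*(-2) = -126*(-2) = 252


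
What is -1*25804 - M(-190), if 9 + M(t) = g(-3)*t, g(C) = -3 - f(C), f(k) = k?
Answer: -25795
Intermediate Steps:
g(C) = -3 - C
M(t) = -9 (M(t) = -9 + (-3 - 1*(-3))*t = -9 + (-3 + 3)*t = -9 + 0*t = -9 + 0 = -9)
-1*25804 - M(-190) = -1*25804 - 1*(-9) = -25804 + 9 = -25795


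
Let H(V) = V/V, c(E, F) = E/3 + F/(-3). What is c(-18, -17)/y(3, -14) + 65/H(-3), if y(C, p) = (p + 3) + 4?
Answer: 1366/21 ≈ 65.048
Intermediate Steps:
y(C, p) = 7 + p (y(C, p) = (3 + p) + 4 = 7 + p)
c(E, F) = -F/3 + E/3 (c(E, F) = E*(⅓) + F*(-⅓) = E/3 - F/3 = -F/3 + E/3)
H(V) = 1
c(-18, -17)/y(3, -14) + 65/H(-3) = (-⅓*(-17) + (⅓)*(-18))/(7 - 14) + 65/1 = (17/3 - 6)/(-7) + 65*1 = -⅓*(-⅐) + 65 = 1/21 + 65 = 1366/21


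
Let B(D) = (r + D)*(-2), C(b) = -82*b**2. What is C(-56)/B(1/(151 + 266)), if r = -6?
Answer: -1307712/61 ≈ -21438.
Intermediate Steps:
B(D) = 12 - 2*D (B(D) = (-6 + D)*(-2) = 12 - 2*D)
C(-56)/B(1/(151 + 266)) = (-82*(-56)**2)/(12 - 2/(151 + 266)) = (-82*3136)/(12 - 2/417) = -257152/(12 - 2*1/417) = -257152/(12 - 2/417) = -257152/5002/417 = -257152*417/5002 = -1307712/61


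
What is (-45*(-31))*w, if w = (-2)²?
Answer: 5580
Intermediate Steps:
w = 4
(-45*(-31))*w = -45*(-31)*4 = 1395*4 = 5580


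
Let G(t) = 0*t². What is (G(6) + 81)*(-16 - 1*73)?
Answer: -7209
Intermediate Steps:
G(t) = 0
(G(6) + 81)*(-16 - 1*73) = (0 + 81)*(-16 - 1*73) = 81*(-16 - 73) = 81*(-89) = -7209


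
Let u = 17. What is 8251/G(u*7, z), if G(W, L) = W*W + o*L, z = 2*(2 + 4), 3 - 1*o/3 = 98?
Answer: 8251/10741 ≈ 0.76818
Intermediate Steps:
o = -285 (o = 9 - 3*98 = 9 - 294 = -285)
z = 12 (z = 2*6 = 12)
G(W, L) = W² - 285*L (G(W, L) = W*W - 285*L = W² - 285*L)
8251/G(u*7, z) = 8251/((17*7)² - 285*12) = 8251/(119² - 3420) = 8251/(14161 - 3420) = 8251/10741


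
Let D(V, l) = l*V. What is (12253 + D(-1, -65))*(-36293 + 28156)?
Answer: -100231566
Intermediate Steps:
D(V, l) = V*l
(12253 + D(-1, -65))*(-36293 + 28156) = (12253 - 1*(-65))*(-36293 + 28156) = (12253 + 65)*(-8137) = 12318*(-8137) = -100231566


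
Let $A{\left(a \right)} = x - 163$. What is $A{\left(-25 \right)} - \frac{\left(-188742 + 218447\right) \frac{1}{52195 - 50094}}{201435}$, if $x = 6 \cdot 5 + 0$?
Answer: $- \frac{865963324}{6510999} \approx -133.0$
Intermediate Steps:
$x = 30$ ($x = 30 + 0 = 30$)
$A{\left(a \right)} = -133$ ($A{\left(a \right)} = 30 - 163 = -133$)
$A{\left(-25 \right)} - \frac{\left(-188742 + 218447\right) \frac{1}{52195 - 50094}}{201435} = -133 - \frac{\left(-188742 + 218447\right) \frac{1}{52195 - 50094}}{201435} = -133 - \frac{29705}{2101} \cdot \frac{1}{201435} = -133 - \frac{457}{6510999} = - \frac{865963324}{6510999}$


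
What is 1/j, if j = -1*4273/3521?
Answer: -3521/4273 ≈ -0.82401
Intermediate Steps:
j = -4273/3521 (j = -4273*1/3521 = -4273/3521 ≈ -1.2136)
1/j = 1/(-4273/3521) = -3521/4273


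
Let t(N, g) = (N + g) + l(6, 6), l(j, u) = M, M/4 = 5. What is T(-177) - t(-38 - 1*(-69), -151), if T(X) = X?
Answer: -77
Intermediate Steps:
M = 20 (M = 4*5 = 20)
l(j, u) = 20
t(N, g) = 20 + N + g (t(N, g) = (N + g) + 20 = 20 + N + g)
T(-177) - t(-38 - 1*(-69), -151) = -177 - (20 + (-38 - 1*(-69)) - 151) = -177 - (20 + (-38 + 69) - 151) = -177 - (20 + 31 - 151) = -177 - 1*(-100) = -177 + 100 = -77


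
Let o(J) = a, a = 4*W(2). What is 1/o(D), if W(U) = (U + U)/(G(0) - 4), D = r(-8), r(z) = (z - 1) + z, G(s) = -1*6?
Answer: -5/8 ≈ -0.62500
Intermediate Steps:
G(s) = -6
r(z) = -1 + 2*z (r(z) = (-1 + z) + z = -1 + 2*z)
D = -17 (D = -1 + 2*(-8) = -1 - 16 = -17)
W(U) = -U/5 (W(U) = (U + U)/(-6 - 4) = (2*U)/(-10) = (2*U)*(-⅒) = -U/5)
a = -8/5 (a = 4*(-⅕*2) = 4*(-⅖) = -8/5 ≈ -1.6000)
o(J) = -8/5
1/o(D) = 1/(-8/5) = -5/8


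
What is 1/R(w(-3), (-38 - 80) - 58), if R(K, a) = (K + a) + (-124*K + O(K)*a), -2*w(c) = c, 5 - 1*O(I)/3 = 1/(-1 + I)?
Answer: -2/3889 ≈ -0.00051427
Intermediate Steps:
O(I) = 15 - 3/(-1 + I)
w(c) = -c/2
R(K, a) = a - 123*K + 3*a*(-6 + 5*K)/(-1 + K) (R(K, a) = (K + a) + (-124*K + (3*(-6 + 5*K)/(-1 + K))*a) = (K + a) + (-124*K + 3*a*(-6 + 5*K)/(-1 + K)) = a - 123*K + 3*a*(-6 + 5*K)/(-1 + K))
1/R(w(-3), (-38 - 80) - 58) = 1/(((-1 - ½*(-3))*(((-38 - 80) - 58) - (-123)*(-3)/2) + 3*((-38 - 80) - 58)*(-6 + 5*(-½*(-3))))/(-1 - ½*(-3))) = 1/(((-1 + 3/2)*((-118 - 58) - 123*3/2) + 3*(-118 - 58)*(-6 + 5*(3/2)))/(-1 + 3/2)) = 1/(((-176 - 369/2)/2 + 3*(-176)*(-6 + 15/2))/(½)) = 1/(2*((½)*(-721/2) + 3*(-176)*(3/2))) = 1/(2*(-721/4 - 792)) = 1/(2*(-3889/4)) = 1/(-3889/2) = -2/3889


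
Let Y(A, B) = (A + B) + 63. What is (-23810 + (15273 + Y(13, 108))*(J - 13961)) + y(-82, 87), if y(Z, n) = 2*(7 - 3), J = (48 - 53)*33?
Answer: -218369384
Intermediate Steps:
Y(A, B) = 63 + A + B
J = -165 (J = -5*33 = -165)
y(Z, n) = 8 (y(Z, n) = 2*4 = 8)
(-23810 + (15273 + Y(13, 108))*(J - 13961)) + y(-82, 87) = (-23810 + (15273 + (63 + 13 + 108))*(-165 - 13961)) + 8 = (-23810 + (15273 + 184)*(-14126)) + 8 = (-23810 + 15457*(-14126)) + 8 = (-23810 - 218345582) + 8 = -218369392 + 8 = -218369384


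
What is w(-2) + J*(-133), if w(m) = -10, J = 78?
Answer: -10384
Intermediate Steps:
w(-2) + J*(-133) = -10 + 78*(-133) = -10 - 10374 = -10384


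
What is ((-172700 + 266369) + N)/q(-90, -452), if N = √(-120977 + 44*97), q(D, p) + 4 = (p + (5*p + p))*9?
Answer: -93669/28480 - I*√116709/28480 ≈ -3.2889 - 0.011995*I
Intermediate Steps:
q(D, p) = -4 + 63*p (q(D, p) = -4 + (p + (5*p + p))*9 = -4 + (p + 6*p)*9 = -4 + (7*p)*9 = -4 + 63*p)
N = I*√116709 (N = √(-120977 + 4268) = √(-116709) = I*√116709 ≈ 341.63*I)
((-172700 + 266369) + N)/q(-90, -452) = ((-172700 + 266369) + I*√116709)/(-4 + 63*(-452)) = (93669 + I*√116709)/(-4 - 28476) = (93669 + I*√116709)/(-28480) = (93669 + I*√116709)*(-1/28480) = -93669/28480 - I*√116709/28480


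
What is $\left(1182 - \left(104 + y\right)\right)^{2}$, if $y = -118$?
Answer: $1430416$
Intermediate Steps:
$\left(1182 - \left(104 + y\right)\right)^{2} = \left(1182 - -14\right)^{2} = \left(1182 + \left(-104 + 118\right)\right)^{2} = \left(1182 + 14\right)^{2} = 1196^{2} = 1430416$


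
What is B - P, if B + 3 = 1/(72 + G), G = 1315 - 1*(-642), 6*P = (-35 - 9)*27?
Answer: 395656/2029 ≈ 195.00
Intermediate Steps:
P = -198 (P = ((-35 - 9)*27)/6 = (-44*27)/6 = (1/6)*(-1188) = -198)
G = 1957 (G = 1315 + 642 = 1957)
B = -6086/2029 (B = -3 + 1/(72 + 1957) = -3 + 1/2029 = -6086/2029 ≈ -2.9995)
B - P = -6086/2029 - 1*(-198) = -6086/2029 + 198 = 395656/2029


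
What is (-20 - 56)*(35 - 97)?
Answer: 4712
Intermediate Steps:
(-20 - 56)*(35 - 97) = -76*(-62) = 4712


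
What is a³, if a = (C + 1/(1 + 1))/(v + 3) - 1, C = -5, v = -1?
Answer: -2197/64 ≈ -34.328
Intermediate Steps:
a = -13/4 (a = (-5 + 1/(1 + 1))/(-1 + 3) - 1 = (-5 + 1/2)/2 - 1 = (-5 + ½)*(½) - 1 = -9/2*½ - 1 = -9/4 - 1 = -13/4 ≈ -3.2500)
a³ = (-13/4)³ = -2197/64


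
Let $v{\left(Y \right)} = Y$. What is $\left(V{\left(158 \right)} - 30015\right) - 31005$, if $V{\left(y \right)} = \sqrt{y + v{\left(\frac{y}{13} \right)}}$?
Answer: $-61020 + \frac{2 \sqrt{7189}}{13} \approx -61007.0$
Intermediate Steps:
$V{\left(y \right)} = \frac{\sqrt{182} \sqrt{y}}{13}$ ($V{\left(y \right)} = \sqrt{y + \frac{y}{13}} = \sqrt{\frac{14 y}{13}} = \frac{\sqrt{182} \sqrt{y}}{13}$)
$\left(V{\left(158 \right)} - 30015\right) - 31005 = \left(\frac{\sqrt{182} \sqrt{158}}{13} - 30015\right) - 31005 = \left(\frac{2 \sqrt{7189}}{13} - 30015\right) - 31005 = \left(-30015 + \frac{2 \sqrt{7189}}{13}\right) - 31005 = -61020 + \frac{2 \sqrt{7189}}{13}$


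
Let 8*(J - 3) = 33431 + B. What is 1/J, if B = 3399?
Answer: 4/18427 ≈ 0.00021707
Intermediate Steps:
J = 18427/4 (J = 3 + (33431 + 3399)/8 = 3 + (1/8)*36830 = 3 + 18415/4 = 18427/4 ≈ 4606.8)
1/J = 1/(18427/4) = 4/18427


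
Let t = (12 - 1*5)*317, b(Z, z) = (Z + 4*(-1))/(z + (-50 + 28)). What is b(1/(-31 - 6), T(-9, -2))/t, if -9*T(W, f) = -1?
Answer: 1341/16174291 ≈ 8.2909e-5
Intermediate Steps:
T(W, f) = ⅑ (T(W, f) = -⅑*(-1) = ⅑)
b(Z, z) = (-4 + Z)/(-22 + z) (b(Z, z) = (Z - 4)/(z - 22) = (-4 + Z)/(-22 + z))
t = 2219 (t = (12 - 5)*317 = 7*317 = 2219)
b(1/(-31 - 6), T(-9, -2))/t = ((-4 + 1/(-31 - 6))/(-22 + ⅑))/2219 = ((-4 + 1/(-37))/(-197/9))*(1/2219) = -9*(-4 - 1/37)/197*(1/2219) = -9/197*(-149/37)*(1/2219) = (1341/7289)*(1/2219) = 1341/16174291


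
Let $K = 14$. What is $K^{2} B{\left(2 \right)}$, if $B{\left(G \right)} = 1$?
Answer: $196$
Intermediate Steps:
$K^{2} B{\left(2 \right)} = 14^{2} \cdot 1 = 196 \cdot 1 = 196$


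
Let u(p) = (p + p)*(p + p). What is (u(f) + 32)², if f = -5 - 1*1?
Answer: 30976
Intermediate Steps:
f = -6 (f = -5 - 1 = -6)
u(p) = 4*p² (u(p) = (2*p)*(2*p) = 4*p²)
(u(f) + 32)² = (4*(-6)² + 32)² = (4*36 + 32)² = (144 + 32)² = 176² = 30976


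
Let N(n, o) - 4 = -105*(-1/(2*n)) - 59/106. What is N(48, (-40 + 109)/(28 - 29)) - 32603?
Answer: -55286993/1696 ≈ -32598.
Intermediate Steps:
N(n, o) = 365/106 + 105/(2*n) (N(n, o) = 4 + (-105*(-1/(2*n)) - 59/106) = 4 + (-105*(-1/(2*n)) - 59*1/106) = 4 + (-(-105)/(2*n) - 59/106) = 4 + (105/(2*n) - 59/106) = 4 + (-59/106 + 105/(2*n)) = 365/106 + 105/(2*n))
N(48, (-40 + 109)/(28 - 29)) - 32603 = (5/106)*(1113 + 73*48)/48 - 32603 = (5/106)*(1/48)*(1113 + 3504) - 32603 = (5/106)*(1/48)*4617 - 32603 = 7695/1696 - 32603 = -55286993/1696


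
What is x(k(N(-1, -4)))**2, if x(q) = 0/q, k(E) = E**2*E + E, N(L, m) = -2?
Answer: 0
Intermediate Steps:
k(E) = E + E**3 (k(E) = E**3 + E = E + E**3)
x(q) = 0
x(k(N(-1, -4)))**2 = 0**2 = 0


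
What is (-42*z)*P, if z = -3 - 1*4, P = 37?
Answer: 10878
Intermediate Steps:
z = -7 (z = -3 - 4 = -7)
(-42*z)*P = -42*(-7)*37 = 294*37 = 10878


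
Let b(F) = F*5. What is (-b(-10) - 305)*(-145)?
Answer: 36975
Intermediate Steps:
b(F) = 5*F
(-b(-10) - 305)*(-145) = (-5*(-10) - 305)*(-145) = (-1*(-50) - 305)*(-145) = (50 - 305)*(-145) = -255*(-145) = 36975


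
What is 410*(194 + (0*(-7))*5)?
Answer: 79540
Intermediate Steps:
410*(194 + (0*(-7))*5) = 410*(194 + 0*5) = 410*(194 + 0) = 410*194 = 79540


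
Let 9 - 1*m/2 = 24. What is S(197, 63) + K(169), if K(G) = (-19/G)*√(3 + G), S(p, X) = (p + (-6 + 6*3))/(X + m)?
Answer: 19/3 - 38*√43/169 ≈ 4.8589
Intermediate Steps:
m = -30 (m = 18 - 2*24 = 18 - 48 = -30)
S(p, X) = (12 + p)/(-30 + X) (S(p, X) = (p + (-6 + 6*3))/(X - 30) = (p + (-6 + 18))/(-30 + X) = (p + 12)/(-30 + X) = (12 + p)/(-30 + X))
K(G) = -19*√(3 + G)/G
S(197, 63) + K(169) = (12 + 197)/(-30 + 63) - 19*√(3 + 169)/169 = 209/33 - 19*1/169*√172 = (1/33)*209 - 19*1/169*2*√43 = 19/3 - 38*√43/169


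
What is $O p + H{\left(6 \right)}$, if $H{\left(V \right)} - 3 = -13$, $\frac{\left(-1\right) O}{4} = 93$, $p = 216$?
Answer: $-80362$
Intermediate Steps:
$O = -372$ ($O = \left(-4\right) 93 = -372$)
$H{\left(V \right)} = -10$ ($H{\left(V \right)} = 3 - 13 = -10$)
$O p + H{\left(6 \right)} = \left(-372\right) 216 - 10 = -80352 - 10 = -80362$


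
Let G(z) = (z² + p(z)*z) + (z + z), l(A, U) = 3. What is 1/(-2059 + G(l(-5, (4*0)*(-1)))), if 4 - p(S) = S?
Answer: -1/2041 ≈ -0.00048996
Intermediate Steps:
p(S) = 4 - S
G(z) = z² + 2*z + z*(4 - z) (G(z) = (z² + (4 - z)*z) + (z + z) = (z² + z*(4 - z)) + 2*z = z² + 2*z + z*(4 - z))
1/(-2059 + G(l(-5, (4*0)*(-1)))) = 1/(-2059 + 6*3) = 1/(-2059 + 18) = 1/(-2041) = -1/2041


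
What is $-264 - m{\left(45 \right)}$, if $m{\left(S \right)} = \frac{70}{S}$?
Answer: $- \frac{2390}{9} \approx -265.56$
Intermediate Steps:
$-264 - m{\left(45 \right)} = -264 - \frac{70}{45} = -264 - 70 \cdot \frac{1}{45} = -264 - \frac{14}{9} = - \frac{2390}{9}$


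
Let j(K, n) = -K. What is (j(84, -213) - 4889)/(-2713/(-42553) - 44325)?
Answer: 211616069/1886159012 ≈ 0.11219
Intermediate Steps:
(j(84, -213) - 4889)/(-2713/(-42553) - 44325) = (-1*84 - 4889)/(-2713/(-42553) - 44325) = (-84 - 4889)/(-2713*(-1/42553) - 44325) = -4973/(2713/42553 - 44325) = -4973/(-1886159012/42553) = -4973*(-42553/1886159012) = 211616069/1886159012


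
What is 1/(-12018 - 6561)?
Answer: -1/18579 ≈ -5.3824e-5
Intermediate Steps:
1/(-12018 - 6561) = 1/(-18579) = -1/18579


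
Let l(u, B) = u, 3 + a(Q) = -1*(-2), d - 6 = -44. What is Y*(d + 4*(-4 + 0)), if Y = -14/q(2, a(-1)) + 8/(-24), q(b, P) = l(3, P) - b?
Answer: 774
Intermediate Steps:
d = -38 (d = 6 - 44 = -38)
a(Q) = -1 (a(Q) = -3 - 1*(-2) = -3 + 2 = -1)
q(b, P) = 3 - b
Y = -43/3 (Y = -14/(3 - 1*2) + 8/(-24) = -14/(3 - 2) + 8*(-1/24) = -14/1 - ⅓ = -14*1 - ⅓ = -14 - ⅓ = -43/3 ≈ -14.333)
Y*(d + 4*(-4 + 0)) = -43*(-38 + 4*(-4 + 0))/3 = -43*(-38 + 4*(-4))/3 = -43*(-38 - 16)/3 = -43/3*(-54) = 774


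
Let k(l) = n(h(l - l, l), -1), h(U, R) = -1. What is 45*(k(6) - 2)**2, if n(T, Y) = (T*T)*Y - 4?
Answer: 2205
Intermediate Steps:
n(T, Y) = -4 + Y*T**2 (n(T, Y) = T**2*Y - 4 = Y*T**2 - 4 = -4 + Y*T**2)
k(l) = -5 (k(l) = -4 - 1*(-1)**2 = -4 - 1*1 = -4 - 1 = -5)
45*(k(6) - 2)**2 = 45*(-5 - 2)**2 = 45*(-7)**2 = 45*49 = 2205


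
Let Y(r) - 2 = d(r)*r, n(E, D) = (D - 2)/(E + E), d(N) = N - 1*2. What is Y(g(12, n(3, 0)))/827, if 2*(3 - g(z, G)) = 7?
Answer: 13/3308 ≈ 0.0039299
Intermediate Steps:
d(N) = -2 + N (d(N) = N - 2 = -2 + N)
n(E, D) = (-2 + D)/(2*E) (n(E, D) = (-2 + D)/((2*E)) = (-2 + D)*(1/(2*E)) = (-2 + D)/(2*E))
g(z, G) = -½ (g(z, G) = 3 - ½*7 = 3 - 7/2 = -½)
Y(r) = 2 + r*(-2 + r) (Y(r) = 2 + (-2 + r)*r = 2 + r*(-2 + r))
Y(g(12, n(3, 0)))/827 = (2 - (-2 - ½)/2)/827 = (2 - ½*(-5/2))*(1/827) = (2 + 5/4)*(1/827) = (13/4)*(1/827) = 13/3308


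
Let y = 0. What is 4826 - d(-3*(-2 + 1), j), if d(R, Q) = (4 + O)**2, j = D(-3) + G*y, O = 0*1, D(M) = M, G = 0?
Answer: 4810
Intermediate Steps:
O = 0
j = -3 (j = -3 + 0*0 = -3 + 0 = -3)
d(R, Q) = 16 (d(R, Q) = (4 + 0)**2 = 4**2 = 16)
4826 - d(-3*(-2 + 1), j) = 4826 - 1*16 = 4826 - 16 = 4810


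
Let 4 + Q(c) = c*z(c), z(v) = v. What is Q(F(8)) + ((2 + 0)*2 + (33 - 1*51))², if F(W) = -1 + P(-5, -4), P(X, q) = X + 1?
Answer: 217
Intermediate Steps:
P(X, q) = 1 + X
F(W) = -5 (F(W) = -1 + (1 - 5) = -1 - 4 = -5)
Q(c) = -4 + c² (Q(c) = -4 + c*c = -4 + c²)
Q(F(8)) + ((2 + 0)*2 + (33 - 1*51))² = (-4 + (-5)²) + ((2 + 0)*2 + (33 - 1*51))² = (-4 + 25) + (2*2 + (33 - 51))² = 21 + (4 - 18)² = 21 + (-14)² = 21 + 196 = 217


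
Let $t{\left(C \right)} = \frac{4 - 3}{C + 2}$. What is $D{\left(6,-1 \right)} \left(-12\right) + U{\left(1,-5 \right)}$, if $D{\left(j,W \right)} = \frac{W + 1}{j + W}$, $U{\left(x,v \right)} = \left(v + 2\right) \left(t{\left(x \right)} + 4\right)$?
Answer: $-13$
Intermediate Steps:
$t{\left(C \right)} = \frac{1}{2 + C}$ ($t{\left(C \right)} = 1 \frac{1}{2 + C} = \frac{1}{2 + C}$)
$U{\left(x,v \right)} = \left(2 + v\right) \left(4 + \frac{1}{2 + x}\right)$ ($U{\left(x,v \right)} = \left(v + 2\right) \left(\frac{1}{2 + x} + 4\right) = \left(2 + v\right) \left(4 + \frac{1}{2 + x}\right)$)
$D{\left(j,W \right)} = \frac{1 + W}{W + j}$
$D{\left(6,-1 \right)} \left(-12\right) + U{\left(1,-5 \right)} = \frac{1 - 1}{-1 + 6} \left(-12\right) + \frac{2 - 5 + 4 \left(2 - 5\right) \left(2 + 1\right)}{2 + 1} = \frac{1}{5} \cdot 0 \left(-12\right) + \frac{2 - 5 + 4 \left(-3\right) 3}{3} = \frac{1}{5} \cdot 0 \left(-12\right) + \frac{2 - 5 - 36}{3} = 0 \left(-12\right) + \frac{1}{3} \left(-39\right) = 0 - 13 = -13$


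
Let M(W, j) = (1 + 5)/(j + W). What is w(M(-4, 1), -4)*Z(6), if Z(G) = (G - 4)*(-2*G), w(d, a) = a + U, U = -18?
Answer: 528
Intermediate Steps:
M(W, j) = 6/(W + j)
w(d, a) = -18 + a (w(d, a) = a - 18 = -18 + a)
Z(G) = -2*G*(-4 + G) (Z(G) = (-4 + G)*(-2*G) = -2*G*(-4 + G))
w(M(-4, 1), -4)*Z(6) = (-18 - 4)*(2*6*(4 - 1*6)) = -44*6*(4 - 6) = -44*6*(-2) = -22*(-24) = 528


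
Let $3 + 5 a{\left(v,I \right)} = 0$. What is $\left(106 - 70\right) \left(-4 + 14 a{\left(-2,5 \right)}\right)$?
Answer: $- \frac{2232}{5} \approx -446.4$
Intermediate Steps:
$a{\left(v,I \right)} = - \frac{3}{5}$ ($a{\left(v,I \right)} = - \frac{3}{5} + \frac{1}{5} \cdot 0 = - \frac{3}{5} + 0 = - \frac{3}{5}$)
$\left(106 - 70\right) \left(-4 + 14 a{\left(-2,5 \right)}\right) = \left(106 - 70\right) \left(-4 + 14 \left(- \frac{3}{5}\right)\right) = \left(106 - 70\right) \left(-4 - \frac{42}{5}\right) = 36 \left(- \frac{62}{5}\right) = - \frac{2232}{5}$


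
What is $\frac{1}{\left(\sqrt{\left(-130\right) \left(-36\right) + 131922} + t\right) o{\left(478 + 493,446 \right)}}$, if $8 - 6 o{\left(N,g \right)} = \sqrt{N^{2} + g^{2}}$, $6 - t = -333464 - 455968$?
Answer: $\frac{2}{\left(8 - \sqrt{1141757}\right) \left(263146 + \sqrt{15178}\right)} \approx -7.1632 \cdot 10^{-9}$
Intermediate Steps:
$t = 789438$ ($t = 6 - \left(-333464 - 455968\right) = 6 - -789432 = 6 + 789432 = 789438$)
$o{\left(N,g \right)} = \frac{4}{3} - \frac{\sqrt{N^{2} + g^{2}}}{6}$
$\frac{1}{\left(\sqrt{\left(-130\right) \left(-36\right) + 131922} + t\right) o{\left(478 + 493,446 \right)}} = \frac{1}{\left(\sqrt{\left(-130\right) \left(-36\right) + 131922} + 789438\right) \left(\frac{4}{3} - \frac{\sqrt{\left(478 + 493\right)^{2} + 446^{2}}}{6}\right)} = \frac{1}{\left(\sqrt{4680 + 131922} + 789438\right) \left(\frac{4}{3} - \frac{\sqrt{971^{2} + 198916}}{6}\right)} = \frac{1}{\left(\sqrt{136602} + 789438\right) \left(\frac{4}{3} - \frac{\sqrt{942841 + 198916}}{6}\right)} = \frac{1}{\left(3 \sqrt{15178} + 789438\right) \left(\frac{4}{3} - \frac{\sqrt{1141757}}{6}\right)} = \frac{1}{\left(789438 + 3 \sqrt{15178}\right) \left(\frac{4}{3} - \frac{\sqrt{1141757}}{6}\right)}$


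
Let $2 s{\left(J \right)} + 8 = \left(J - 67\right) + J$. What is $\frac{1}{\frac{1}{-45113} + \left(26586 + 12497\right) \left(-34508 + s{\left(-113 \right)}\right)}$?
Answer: $- \frac{90226}{122216364138145} \approx -7.3825 \cdot 10^{-10}$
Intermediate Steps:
$s{\left(J \right)} = - \frac{75}{2} + J$ ($s{\left(J \right)} = -4 + \frac{\left(J - 67\right) + J}{2} = -4 + \frac{\left(-67 + J\right) + J}{2} = -4 + \frac{-67 + 2 J}{2} = -4 + \left(- \frac{67}{2} + J\right) = - \frac{75}{2} + J$)
$\frac{1}{\frac{1}{-45113} + \left(26586 + 12497\right) \left(-34508 + s{\left(-113 \right)}\right)} = \frac{1}{\frac{1}{-45113} + \left(26586 + 12497\right) \left(-34508 - \frac{301}{2}\right)} = \frac{1}{- \frac{1}{45113} + 39083 \left(-34508 - \frac{301}{2}\right)} = \frac{1}{- \frac{1}{45113} + 39083 \left(- \frac{69317}{2}\right)} = \frac{1}{- \frac{1}{45113} - \frac{2709116311}{2}} = \frac{1}{- \frac{122216364138145}{90226}} = - \frac{90226}{122216364138145}$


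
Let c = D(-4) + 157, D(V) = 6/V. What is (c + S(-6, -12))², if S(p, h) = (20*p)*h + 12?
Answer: 10336225/4 ≈ 2.5841e+6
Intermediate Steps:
S(p, h) = 12 + 20*h*p (S(p, h) = 20*h*p + 12 = 12 + 20*h*p)
c = 311/2 (c = 6/(-4) + 157 = 6*(-¼) + 157 = -3/2 + 157 = 311/2 ≈ 155.50)
(c + S(-6, -12))² = (311/2 + (12 + 20*(-12)*(-6)))² = (311/2 + (12 + 1440))² = (311/2 + 1452)² = (3215/2)² = 10336225/4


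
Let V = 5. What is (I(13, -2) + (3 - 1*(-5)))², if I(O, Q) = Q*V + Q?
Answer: 16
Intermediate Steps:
I(O, Q) = 6*Q (I(O, Q) = Q*5 + Q = 5*Q + Q = 6*Q)
(I(13, -2) + (3 - 1*(-5)))² = (6*(-2) + (3 - 1*(-5)))² = (-12 + (3 + 5))² = (-12 + 8)² = (-4)² = 16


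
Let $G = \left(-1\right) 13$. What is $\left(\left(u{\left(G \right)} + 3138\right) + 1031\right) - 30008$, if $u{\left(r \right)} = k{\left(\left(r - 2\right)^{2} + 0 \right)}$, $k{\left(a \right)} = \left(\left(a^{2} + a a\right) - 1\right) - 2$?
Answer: $75408$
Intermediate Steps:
$G = -13$
$k{\left(a \right)} = -3 + 2 a^{2}$ ($k{\left(a \right)} = \left(\left(a^{2} + a^{2}\right) - 1\right) - 2 = \left(2 a^{2} - 1\right) - 2 = \left(-1 + 2 a^{2}\right) - 2 = -3 + 2 a^{2}$)
$u{\left(r \right)} = -3 + 2 \left(-2 + r\right)^{4}$ ($u{\left(r \right)} = -3 + 2 \left(\left(r - 2\right)^{2} + 0\right)^{2} = -3 + 2 \left(\left(-2 + r\right)^{2} + 0\right)^{2} = -3 + 2 \left(\left(-2 + r\right)^{2}\right)^{2} = -3 + 2 \left(-2 + r\right)^{4}$)
$\left(\left(u{\left(G \right)} + 3138\right) + 1031\right) - 30008 = \left(\left(\left(-3 + 2 \left(-2 - 13\right)^{4}\right) + 3138\right) + 1031\right) - 30008 = \left(\left(\left(-3 + 2 \left(-15\right)^{4}\right) + 3138\right) + 1031\right) - 30008 = \left(\left(\left(-3 + 2 \cdot 50625\right) + 3138\right) + 1031\right) - 30008 = \left(\left(\left(-3 + 101250\right) + 3138\right) + 1031\right) - 30008 = \left(\left(101247 + 3138\right) + 1031\right) - 30008 = \left(104385 + 1031\right) - 30008 = 105416 - 30008 = 75408$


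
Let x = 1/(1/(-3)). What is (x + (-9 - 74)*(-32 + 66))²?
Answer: 7980625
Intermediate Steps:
x = -3 (x = 1/(-⅓) = -3)
(x + (-9 - 74)*(-32 + 66))² = (-3 + (-9 - 74)*(-32 + 66))² = (-3 - 83*34)² = (-3 - 2822)² = (-2825)² = 7980625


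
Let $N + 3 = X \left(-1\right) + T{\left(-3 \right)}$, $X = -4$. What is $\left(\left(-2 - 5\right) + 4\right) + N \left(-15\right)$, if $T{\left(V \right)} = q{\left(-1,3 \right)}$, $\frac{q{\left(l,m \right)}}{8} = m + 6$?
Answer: $-1098$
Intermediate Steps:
$q{\left(l,m \right)} = 48 + 8 m$ ($q{\left(l,m \right)} = 8 \left(m + 6\right) = 8 \left(6 + m\right) = 48 + 8 m$)
$T{\left(V \right)} = 72$ ($T{\left(V \right)} = 48 + 8 \cdot 3 = 48 + 24 = 72$)
$N = 73$ ($N = -3 + \left(\left(-4\right) \left(-1\right) + 72\right) = -3 + \left(4 + 72\right) = -3 + 76 = 73$)
$\left(\left(-2 - 5\right) + 4\right) + N \left(-15\right) = \left(\left(-2 - 5\right) + 4\right) + 73 \left(-15\right) = \left(-7 + 4\right) - 1095 = -3 - 1095 = -1098$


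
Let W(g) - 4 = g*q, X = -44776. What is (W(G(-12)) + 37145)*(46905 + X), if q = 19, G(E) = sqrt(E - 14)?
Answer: 79090221 + 40451*I*sqrt(26) ≈ 7.909e+7 + 2.0626e+5*I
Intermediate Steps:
G(E) = sqrt(-14 + E)
W(g) = 4 + 19*g (W(g) = 4 + g*19 = 4 + 19*g)
(W(G(-12)) + 37145)*(46905 + X) = ((4 + 19*sqrt(-14 - 12)) + 37145)*(46905 - 44776) = ((4 + 19*sqrt(-26)) + 37145)*2129 = ((4 + 19*(I*sqrt(26))) + 37145)*2129 = ((4 + 19*I*sqrt(26)) + 37145)*2129 = (37149 + 19*I*sqrt(26))*2129 = 79090221 + 40451*I*sqrt(26)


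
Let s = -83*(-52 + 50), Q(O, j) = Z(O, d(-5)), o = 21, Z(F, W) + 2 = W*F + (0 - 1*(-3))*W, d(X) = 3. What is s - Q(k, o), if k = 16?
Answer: 111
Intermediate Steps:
Z(F, W) = -2 + 3*W + F*W (Z(F, W) = -2 + (W*F + (0 - 1*(-3))*W) = -2 + (F*W + (0 + 3)*W) = -2 + (F*W + 3*W) = -2 + (3*W + F*W) = -2 + 3*W + F*W)
Q(O, j) = 7 + 3*O (Q(O, j) = -2 + 3*3 + O*3 = -2 + 9 + 3*O = 7 + 3*O)
s = 166 (s = -83*(-2) = 166)
s - Q(k, o) = 166 - (7 + 3*16) = 166 - (7 + 48) = 166 - 1*55 = 166 - 55 = 111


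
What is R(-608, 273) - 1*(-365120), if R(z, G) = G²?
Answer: 439649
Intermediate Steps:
R(-608, 273) - 1*(-365120) = 273² - 1*(-365120) = 74529 + 365120 = 439649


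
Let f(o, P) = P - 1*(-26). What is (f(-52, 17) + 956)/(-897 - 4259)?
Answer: -999/5156 ≈ -0.19375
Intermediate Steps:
f(o, P) = 26 + P (f(o, P) = P + 26 = 26 + P)
(f(-52, 17) + 956)/(-897 - 4259) = ((26 + 17) + 956)/(-897 - 4259) = (43 + 956)/(-5156) = 999*(-1/5156) = -999/5156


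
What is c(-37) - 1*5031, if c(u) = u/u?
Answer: -5030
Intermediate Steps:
c(u) = 1
c(-37) - 1*5031 = 1 - 1*5031 = 1 - 5031 = -5030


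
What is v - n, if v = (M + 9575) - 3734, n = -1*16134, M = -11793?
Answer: 10182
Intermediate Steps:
n = -16134
v = -5952 (v = (-11793 + 9575) - 3734 = -2218 - 3734 = -5952)
v - n = -5952 - 1*(-16134) = -5952 + 16134 = 10182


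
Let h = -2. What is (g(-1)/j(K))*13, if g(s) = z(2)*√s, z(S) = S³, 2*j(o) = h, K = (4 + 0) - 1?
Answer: -104*I ≈ -104.0*I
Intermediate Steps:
K = 3 (K = 4 - 1 = 3)
j(o) = -1 (j(o) = (½)*(-2) = -1)
g(s) = 8*√s (g(s) = 2³*√s = 8*√s)
(g(-1)/j(K))*13 = ((8*√(-1))/(-1))*13 = ((8*I)*(-1))*13 = -8*I*13 = -104*I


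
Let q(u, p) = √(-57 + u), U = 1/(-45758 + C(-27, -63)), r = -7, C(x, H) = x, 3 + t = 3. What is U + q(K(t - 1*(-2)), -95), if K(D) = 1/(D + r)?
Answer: -1/45785 + I*√1430/5 ≈ -2.1841e-5 + 7.5631*I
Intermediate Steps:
t = 0 (t = -3 + 3 = 0)
K(D) = 1/(-7 + D) (K(D) = 1/(D - 7) = 1/(-7 + D))
U = -1/45785 (U = 1/(-45758 - 27) = 1/(-45785) = -1/45785 ≈ -2.1841e-5)
U + q(K(t - 1*(-2)), -95) = -1/45785 + √(-57 + 1/(-7 + (0 - 1*(-2)))) = -1/45785 + √(-57 + 1/(-7 + (0 + 2))) = -1/45785 + √(-57 + 1/(-7 + 2)) = -1/45785 + √(-57 + 1/(-5)) = -1/45785 + √(-57 - ⅕) = -1/45785 + √(-286/5) = -1/45785 + I*√1430/5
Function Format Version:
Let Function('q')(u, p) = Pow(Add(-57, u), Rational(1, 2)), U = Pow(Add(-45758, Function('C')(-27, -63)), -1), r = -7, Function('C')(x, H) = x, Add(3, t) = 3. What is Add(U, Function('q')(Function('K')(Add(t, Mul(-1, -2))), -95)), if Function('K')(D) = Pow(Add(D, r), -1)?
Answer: Add(Rational(-1, 45785), Mul(Rational(1, 5), I, Pow(1430, Rational(1, 2)))) ≈ Add(-2.1841e-5, Mul(7.5631, I))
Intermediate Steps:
t = 0 (t = Add(-3, 3) = 0)
Function('K')(D) = Pow(Add(-7, D), -1) (Function('K')(D) = Pow(Add(D, -7), -1) = Pow(Add(-7, D), -1))
U = Rational(-1, 45785) (U = Pow(Add(-45758, -27), -1) = Pow(-45785, -1) = Rational(-1, 45785) ≈ -2.1841e-5)
Add(U, Function('q')(Function('K')(Add(t, Mul(-1, -2))), -95)) = Add(Rational(-1, 45785), Pow(Add(-57, Pow(Add(-7, Add(0, Mul(-1, -2))), -1)), Rational(1, 2))) = Add(Rational(-1, 45785), Pow(Add(-57, Pow(Add(-7, Add(0, 2)), -1)), Rational(1, 2))) = Add(Rational(-1, 45785), Pow(Add(-57, Pow(Add(-7, 2), -1)), Rational(1, 2))) = Add(Rational(-1, 45785), Pow(Add(-57, Pow(-5, -1)), Rational(1, 2))) = Add(Rational(-1, 45785), Pow(Add(-57, Rational(-1, 5)), Rational(1, 2))) = Add(Rational(-1, 45785), Pow(Rational(-286, 5), Rational(1, 2))) = Add(Rational(-1, 45785), Mul(Rational(1, 5), I, Pow(1430, Rational(1, 2))))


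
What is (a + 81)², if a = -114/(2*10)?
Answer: 567009/100 ≈ 5670.1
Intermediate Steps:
a = -57/10 (a = -114/20 = -114*1/20 = -57/10 ≈ -5.7000)
(a + 81)² = (-57/10 + 81)² = (753/10)² = 567009/100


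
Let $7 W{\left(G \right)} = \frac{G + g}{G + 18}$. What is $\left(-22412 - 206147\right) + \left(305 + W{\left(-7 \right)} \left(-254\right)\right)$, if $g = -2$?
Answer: $- \frac{17573272}{77} \approx -2.2822 \cdot 10^{5}$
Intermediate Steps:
$W{\left(G \right)} = \frac{-2 + G}{7 \left(18 + G\right)}$ ($W{\left(G \right)} = \frac{\left(G - 2\right) \frac{1}{G + 18}}{7} = \frac{\left(-2 + G\right) \frac{1}{18 + G}}{7} = \frac{\frac{1}{18 + G} \left(-2 + G\right)}{7} = \frac{-2 + G}{7 \left(18 + G\right)}$)
$\left(-22412 - 206147\right) + \left(305 + W{\left(-7 \right)} \left(-254\right)\right) = \left(-22412 - 206147\right) + \left(305 + \frac{-2 - 7}{7 \left(18 - 7\right)} \left(-254\right)\right) = \left(-22412 - 206147\right) + \left(305 + \frac{1}{7} \cdot \frac{1}{11} \left(-9\right) \left(-254\right)\right) = -228559 + \left(305 + \frac{1}{7} \cdot \frac{1}{11} \left(-9\right) \left(-254\right)\right) = -228559 + \left(305 - - \frac{2286}{77}\right) = -228559 + \left(305 + \frac{2286}{77}\right) = -228559 + \frac{25771}{77} = - \frac{17573272}{77}$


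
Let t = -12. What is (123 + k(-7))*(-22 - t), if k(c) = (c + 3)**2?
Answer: -1390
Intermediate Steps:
k(c) = (3 + c)**2
(123 + k(-7))*(-22 - t) = (123 + (3 - 7)**2)*(-22 - 1*(-12)) = (123 + (-4)**2)*(-22 + 12) = (123 + 16)*(-10) = 139*(-10) = -1390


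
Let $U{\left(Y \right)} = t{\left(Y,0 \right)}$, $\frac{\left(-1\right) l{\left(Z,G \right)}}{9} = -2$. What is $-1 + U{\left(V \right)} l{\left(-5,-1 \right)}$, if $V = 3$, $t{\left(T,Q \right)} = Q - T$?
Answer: $-55$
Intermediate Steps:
$l{\left(Z,G \right)} = 18$ ($l{\left(Z,G \right)} = \left(-9\right) \left(-2\right) = 18$)
$U{\left(Y \right)} = - Y$ ($U{\left(Y \right)} = 0 - Y = - Y$)
$-1 + U{\left(V \right)} l{\left(-5,-1 \right)} = -1 + \left(-1\right) 3 \cdot 18 = -1 - 54 = -55$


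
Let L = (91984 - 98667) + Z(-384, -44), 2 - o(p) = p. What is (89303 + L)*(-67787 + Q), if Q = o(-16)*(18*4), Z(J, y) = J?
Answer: -5467953876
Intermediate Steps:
o(p) = 2 - p
L = -7067 (L = (91984 - 98667) - 384 = -6683 - 384 = -7067)
Q = 1296 (Q = (2 - 1*(-16))*(18*4) = (2 + 16)*72 = 18*72 = 1296)
(89303 + L)*(-67787 + Q) = (89303 - 7067)*(-67787 + 1296) = 82236*(-66491) = -5467953876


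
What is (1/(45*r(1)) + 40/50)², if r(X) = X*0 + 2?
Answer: 5329/8100 ≈ 0.65790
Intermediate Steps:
r(X) = 2 (r(X) = 0 + 2 = 2)
(1/(45*r(1)) + 40/50)² = (1/(45*2) + 40/50)² = ((1/45)*(½) + 40*(1/50))² = (1/90 + ⅘)² = (73/90)² = 5329/8100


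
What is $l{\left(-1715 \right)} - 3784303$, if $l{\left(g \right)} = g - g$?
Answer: $-3784303$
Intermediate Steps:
$l{\left(g \right)} = 0$
$l{\left(-1715 \right)} - 3784303 = 0 - 3784303 = -3784303$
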